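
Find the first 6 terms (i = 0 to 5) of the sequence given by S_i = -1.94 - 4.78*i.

This is an arithmetic sequence.
i=0: S_0 = -1.94 + -4.78*0 = -1.94
i=1: S_1 = -1.94 + -4.78*1 = -6.72
i=2: S_2 = -1.94 + -4.78*2 = -11.5
i=3: S_3 = -1.94 + -4.78*3 = -16.28
i=4: S_4 = -1.94 + -4.78*4 = -21.06
i=5: S_5 = -1.94 + -4.78*5 = -25.84
The first 6 terms are: [-1.94, -6.72, -11.5, -16.28, -21.06, -25.84]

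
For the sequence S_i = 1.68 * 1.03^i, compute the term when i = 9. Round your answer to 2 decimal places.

S_9 = 1.68 * 1.03^9 ≈ 1.68 * 1.3048 ≈ 2.19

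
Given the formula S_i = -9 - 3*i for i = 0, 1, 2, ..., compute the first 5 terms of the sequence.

This is an arithmetic sequence.
i=0: S_0 = -9 + -3*0 = -9
i=1: S_1 = -9 + -3*1 = -12
i=2: S_2 = -9 + -3*2 = -15
i=3: S_3 = -9 + -3*3 = -18
i=4: S_4 = -9 + -3*4 = -21
The first 5 terms are: [-9, -12, -15, -18, -21]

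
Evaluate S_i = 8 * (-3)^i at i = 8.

S_8 = 8 * (-3)^8 = 8 * 6561 = 52488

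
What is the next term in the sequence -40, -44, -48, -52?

Differences: -44 - -40 = -4
This is an arithmetic sequence with common difference d = -4.
Next term = -52 + -4 = -56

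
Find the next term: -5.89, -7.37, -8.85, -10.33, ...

Differences: -7.37 - -5.89 = -1.48
This is an arithmetic sequence with common difference d = -1.48.
Next term = -10.33 + -1.48 = -11.81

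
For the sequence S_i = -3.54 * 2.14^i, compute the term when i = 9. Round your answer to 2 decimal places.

S_9 = -3.54 * 2.14^9 ≈ -3.54 * 941.2911 ≈ -3332.17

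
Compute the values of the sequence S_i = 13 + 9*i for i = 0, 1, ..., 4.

This is an arithmetic sequence.
i=0: S_0 = 13 + 9*0 = 13
i=1: S_1 = 13 + 9*1 = 22
i=2: S_2 = 13 + 9*2 = 31
i=3: S_3 = 13 + 9*3 = 40
i=4: S_4 = 13 + 9*4 = 49
The first 5 terms are: [13, 22, 31, 40, 49]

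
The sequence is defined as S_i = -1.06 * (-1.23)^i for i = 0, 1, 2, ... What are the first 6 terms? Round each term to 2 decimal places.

This is a geometric sequence.
i=0: S_0 = -1.06 * (-1.23)^0 = -1.06
i=1: S_1 = -1.06 * (-1.23)^1 ≈ 1.3
i=2: S_2 = -1.06 * (-1.23)^2 ≈ -1.6
i=3: S_3 = -1.06 * (-1.23)^3 ≈ 1.97
i=4: S_4 = -1.06 * (-1.23)^4 ≈ -2.43
i=5: S_5 = -1.06 * (-1.23)^5 ≈ 2.98
The first 6 terms are: [-1.06, 1.3, -1.6, 1.97, -2.43, 2.98]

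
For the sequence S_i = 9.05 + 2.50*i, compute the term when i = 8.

S_8 = 9.05 + 2.5*8 = 9.05 + 20.0 = 29.05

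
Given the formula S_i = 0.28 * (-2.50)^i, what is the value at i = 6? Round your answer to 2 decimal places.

S_6 = 0.28 * (-2.5)^6 ≈ 0.28 * 244.1406 ≈ 68.36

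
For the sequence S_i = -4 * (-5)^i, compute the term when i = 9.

S_9 = -4 * (-5)^9 = -4 * -1953125 = 7812500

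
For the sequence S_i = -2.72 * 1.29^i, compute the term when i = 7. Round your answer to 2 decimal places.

S_7 = -2.72 * 1.29^7 ≈ -2.72 * 5.9447 ≈ -16.17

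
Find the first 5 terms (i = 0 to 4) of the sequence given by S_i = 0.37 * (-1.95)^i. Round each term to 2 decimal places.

This is a geometric sequence.
i=0: S_0 = 0.37 * (-1.95)^0 = 0.37
i=1: S_1 = 0.37 * (-1.95)^1 ≈ -0.72
i=2: S_2 = 0.37 * (-1.95)^2 ≈ 1.41
i=3: S_3 = 0.37 * (-1.95)^3 ≈ -2.74
i=4: S_4 = 0.37 * (-1.95)^4 ≈ 5.35
The first 5 terms are: [0.37, -0.72, 1.41, -2.74, 5.35]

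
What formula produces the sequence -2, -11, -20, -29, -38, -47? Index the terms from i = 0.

Check differences: -11 - -2 = -9
-20 - -11 = -9
Common difference d = -9.
First term a = -2.
Formula: S_i = -2 - 9*i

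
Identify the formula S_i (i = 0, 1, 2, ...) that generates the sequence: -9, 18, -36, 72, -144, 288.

Check ratios: 18 / -9 = -2.0
Common ratio r = -2.
First term a = -9.
Formula: S_i = -9 * (-2)^i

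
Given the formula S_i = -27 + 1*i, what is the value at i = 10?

S_10 = -27 + 1*10 = -27 + 10 = -17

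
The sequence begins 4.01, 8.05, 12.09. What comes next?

Differences: 8.05 - 4.01 = 4.04
This is an arithmetic sequence with common difference d = 4.04.
Next term = 12.09 + 4.04 = 16.13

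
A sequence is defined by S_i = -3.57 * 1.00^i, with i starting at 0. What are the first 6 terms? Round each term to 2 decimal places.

This is a geometric sequence.
i=0: S_0 = -3.57 * 1.0^0 = -3.57
i=1: S_1 = -3.57 * 1.0^1 = -3.57
i=2: S_2 = -3.57 * 1.0^2 = -3.57
i=3: S_3 = -3.57 * 1.0^3 = -3.57
i=4: S_4 = -3.57 * 1.0^4 = -3.57
i=5: S_5 = -3.57 * 1.0^5 = -3.57
The first 6 terms are: [-3.57, -3.57, -3.57, -3.57, -3.57, -3.57]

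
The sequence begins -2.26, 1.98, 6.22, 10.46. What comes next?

Differences: 1.98 - -2.26 = 4.24
This is an arithmetic sequence with common difference d = 4.24.
Next term = 10.46 + 4.24 = 14.7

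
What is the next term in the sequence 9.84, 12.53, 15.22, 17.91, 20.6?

Differences: 12.53 - 9.84 = 2.69
This is an arithmetic sequence with common difference d = 2.69.
Next term = 20.6 + 2.69 = 23.29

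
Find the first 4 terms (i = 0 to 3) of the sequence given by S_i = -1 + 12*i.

This is an arithmetic sequence.
i=0: S_0 = -1 + 12*0 = -1
i=1: S_1 = -1 + 12*1 = 11
i=2: S_2 = -1 + 12*2 = 23
i=3: S_3 = -1 + 12*3 = 35
The first 4 terms are: [-1, 11, 23, 35]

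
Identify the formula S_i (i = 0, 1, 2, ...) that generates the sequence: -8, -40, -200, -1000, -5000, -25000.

Check ratios: -40 / -8 = 5.0
Common ratio r = 5.
First term a = -8.
Formula: S_i = -8 * 5^i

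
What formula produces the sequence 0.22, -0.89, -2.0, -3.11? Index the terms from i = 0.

Check differences: -0.89 - 0.22 = -1.11
-2.0 - -0.89 = -1.11
Common difference d = -1.11.
First term a = 0.22.
Formula: S_i = 0.22 - 1.11*i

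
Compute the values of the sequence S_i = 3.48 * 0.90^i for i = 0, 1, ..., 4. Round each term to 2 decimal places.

This is a geometric sequence.
i=0: S_0 = 3.48 * 0.9^0 = 3.48
i=1: S_1 = 3.48 * 0.9^1 ≈ 3.13
i=2: S_2 = 3.48 * 0.9^2 ≈ 2.82
i=3: S_3 = 3.48 * 0.9^3 ≈ 2.54
i=4: S_4 = 3.48 * 0.9^4 ≈ 2.28
The first 5 terms are: [3.48, 3.13, 2.82, 2.54, 2.28]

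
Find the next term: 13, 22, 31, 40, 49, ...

Differences: 22 - 13 = 9
This is an arithmetic sequence with common difference d = 9.
Next term = 49 + 9 = 58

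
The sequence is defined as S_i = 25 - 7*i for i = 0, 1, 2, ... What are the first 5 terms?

This is an arithmetic sequence.
i=0: S_0 = 25 + -7*0 = 25
i=1: S_1 = 25 + -7*1 = 18
i=2: S_2 = 25 + -7*2 = 11
i=3: S_3 = 25 + -7*3 = 4
i=4: S_4 = 25 + -7*4 = -3
The first 5 terms are: [25, 18, 11, 4, -3]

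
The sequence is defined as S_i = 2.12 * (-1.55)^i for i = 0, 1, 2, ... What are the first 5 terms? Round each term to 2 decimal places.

This is a geometric sequence.
i=0: S_0 = 2.12 * (-1.55)^0 = 2.12
i=1: S_1 = 2.12 * (-1.55)^1 ≈ -3.29
i=2: S_2 = 2.12 * (-1.55)^2 ≈ 5.09
i=3: S_3 = 2.12 * (-1.55)^3 ≈ -7.89
i=4: S_4 = 2.12 * (-1.55)^4 ≈ 12.24
The first 5 terms are: [2.12, -3.29, 5.09, -7.89, 12.24]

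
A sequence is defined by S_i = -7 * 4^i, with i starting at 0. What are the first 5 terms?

This is a geometric sequence.
i=0: S_0 = -7 * 4^0 = -7
i=1: S_1 = -7 * 4^1 = -28
i=2: S_2 = -7 * 4^2 = -112
i=3: S_3 = -7 * 4^3 = -448
i=4: S_4 = -7 * 4^4 = -1792
The first 5 terms are: [-7, -28, -112, -448, -1792]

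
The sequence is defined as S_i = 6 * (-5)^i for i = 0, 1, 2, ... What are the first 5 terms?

This is a geometric sequence.
i=0: S_0 = 6 * (-5)^0 = 6
i=1: S_1 = 6 * (-5)^1 = -30
i=2: S_2 = 6 * (-5)^2 = 150
i=3: S_3 = 6 * (-5)^3 = -750
i=4: S_4 = 6 * (-5)^4 = 3750
The first 5 terms are: [6, -30, 150, -750, 3750]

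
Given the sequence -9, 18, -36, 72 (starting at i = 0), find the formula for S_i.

Check ratios: 18 / -9 = -2.0
Common ratio r = -2.
First term a = -9.
Formula: S_i = -9 * (-2)^i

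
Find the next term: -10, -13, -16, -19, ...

Differences: -13 - -10 = -3
This is an arithmetic sequence with common difference d = -3.
Next term = -19 + -3 = -22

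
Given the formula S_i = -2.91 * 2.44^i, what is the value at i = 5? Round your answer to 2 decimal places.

S_5 = -2.91 * 2.44^5 ≈ -2.91 * 86.4867 ≈ -251.68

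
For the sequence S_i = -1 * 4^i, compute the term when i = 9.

S_9 = -1 * 4^9 = -1 * 262144 = -262144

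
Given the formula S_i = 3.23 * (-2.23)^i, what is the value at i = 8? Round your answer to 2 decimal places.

S_8 = 3.23 * (-2.23)^8 ≈ 3.23 * 611.5598 ≈ 1975.34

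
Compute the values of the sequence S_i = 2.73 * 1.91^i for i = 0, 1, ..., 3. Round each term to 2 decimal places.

This is a geometric sequence.
i=0: S_0 = 2.73 * 1.91^0 = 2.73
i=1: S_1 = 2.73 * 1.91^1 ≈ 5.21
i=2: S_2 = 2.73 * 1.91^2 ≈ 9.96
i=3: S_3 = 2.73 * 1.91^3 ≈ 19.02
The first 4 terms are: [2.73, 5.21, 9.96, 19.02]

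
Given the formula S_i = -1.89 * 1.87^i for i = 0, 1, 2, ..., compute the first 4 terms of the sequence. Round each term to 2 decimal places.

This is a geometric sequence.
i=0: S_0 = -1.89 * 1.87^0 = -1.89
i=1: S_1 = -1.89 * 1.87^1 ≈ -3.53
i=2: S_2 = -1.89 * 1.87^2 ≈ -6.61
i=3: S_3 = -1.89 * 1.87^3 ≈ -12.36
The first 4 terms are: [-1.89, -3.53, -6.61, -12.36]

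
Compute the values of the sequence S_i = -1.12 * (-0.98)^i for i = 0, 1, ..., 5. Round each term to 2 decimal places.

This is a geometric sequence.
i=0: S_0 = -1.12 * (-0.98)^0 = -1.12
i=1: S_1 = -1.12 * (-0.98)^1 ≈ 1.1
i=2: S_2 = -1.12 * (-0.98)^2 ≈ -1.08
i=3: S_3 = -1.12 * (-0.98)^3 ≈ 1.05
i=4: S_4 = -1.12 * (-0.98)^4 ≈ -1.03
i=5: S_5 = -1.12 * (-0.98)^5 ≈ 1.01
The first 6 terms are: [-1.12, 1.1, -1.08, 1.05, -1.03, 1.01]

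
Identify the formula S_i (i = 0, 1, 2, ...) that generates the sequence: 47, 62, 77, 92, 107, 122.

Check differences: 62 - 47 = 15
77 - 62 = 15
Common difference d = 15.
First term a = 47.
Formula: S_i = 47 + 15*i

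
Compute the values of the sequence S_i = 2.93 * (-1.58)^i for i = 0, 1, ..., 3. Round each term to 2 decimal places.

This is a geometric sequence.
i=0: S_0 = 2.93 * (-1.58)^0 = 2.93
i=1: S_1 = 2.93 * (-1.58)^1 ≈ -4.63
i=2: S_2 = 2.93 * (-1.58)^2 ≈ 7.31
i=3: S_3 = 2.93 * (-1.58)^3 ≈ -11.56
The first 4 terms are: [2.93, -4.63, 7.31, -11.56]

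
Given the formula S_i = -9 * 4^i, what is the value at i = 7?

S_7 = -9 * 4^7 = -9 * 16384 = -147456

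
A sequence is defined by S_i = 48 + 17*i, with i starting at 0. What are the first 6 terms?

This is an arithmetic sequence.
i=0: S_0 = 48 + 17*0 = 48
i=1: S_1 = 48 + 17*1 = 65
i=2: S_2 = 48 + 17*2 = 82
i=3: S_3 = 48 + 17*3 = 99
i=4: S_4 = 48 + 17*4 = 116
i=5: S_5 = 48 + 17*5 = 133
The first 6 terms are: [48, 65, 82, 99, 116, 133]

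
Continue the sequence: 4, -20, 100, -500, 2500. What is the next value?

Ratios: -20 / 4 = -5.0
This is a geometric sequence with common ratio r = -5.
Next term = 2500 * -5 = -12500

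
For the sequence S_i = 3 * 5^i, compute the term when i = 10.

S_10 = 3 * 5^10 = 3 * 9765625 = 29296875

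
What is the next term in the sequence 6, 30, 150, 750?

Ratios: 30 / 6 = 5.0
This is a geometric sequence with common ratio r = 5.
Next term = 750 * 5 = 3750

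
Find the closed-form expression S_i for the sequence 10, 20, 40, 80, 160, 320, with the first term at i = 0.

Check ratios: 20 / 10 = 2.0
Common ratio r = 2.
First term a = 10.
Formula: S_i = 10 * 2^i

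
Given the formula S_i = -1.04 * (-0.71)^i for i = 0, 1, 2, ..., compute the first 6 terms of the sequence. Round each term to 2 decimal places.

This is a geometric sequence.
i=0: S_0 = -1.04 * (-0.71)^0 = -1.04
i=1: S_1 = -1.04 * (-0.71)^1 ≈ 0.74
i=2: S_2 = -1.04 * (-0.71)^2 ≈ -0.52
i=3: S_3 = -1.04 * (-0.71)^3 ≈ 0.37
i=4: S_4 = -1.04 * (-0.71)^4 ≈ -0.26
i=5: S_5 = -1.04 * (-0.71)^5 ≈ 0.19
The first 6 terms are: [-1.04, 0.74, -0.52, 0.37, -0.26, 0.19]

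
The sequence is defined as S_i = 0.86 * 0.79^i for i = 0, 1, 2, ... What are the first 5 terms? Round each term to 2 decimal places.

This is a geometric sequence.
i=0: S_0 = 0.86 * 0.79^0 = 0.86
i=1: S_1 = 0.86 * 0.79^1 ≈ 0.68
i=2: S_2 = 0.86 * 0.79^2 ≈ 0.54
i=3: S_3 = 0.86 * 0.79^3 ≈ 0.42
i=4: S_4 = 0.86 * 0.79^4 ≈ 0.33
The first 5 terms are: [0.86, 0.68, 0.54, 0.42, 0.33]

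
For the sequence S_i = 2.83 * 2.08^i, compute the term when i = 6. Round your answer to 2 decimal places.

S_6 = 2.83 * 2.08^6 ≈ 2.83 * 80.9804 ≈ 229.17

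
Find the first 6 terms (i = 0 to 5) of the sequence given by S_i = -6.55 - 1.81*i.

This is an arithmetic sequence.
i=0: S_0 = -6.55 + -1.81*0 = -6.55
i=1: S_1 = -6.55 + -1.81*1 = -8.36
i=2: S_2 = -6.55 + -1.81*2 = -10.17
i=3: S_3 = -6.55 + -1.81*3 = -11.98
i=4: S_4 = -6.55 + -1.81*4 = -13.79
i=5: S_5 = -6.55 + -1.81*5 = -15.6
The first 6 terms are: [-6.55, -8.36, -10.17, -11.98, -13.79, -15.6]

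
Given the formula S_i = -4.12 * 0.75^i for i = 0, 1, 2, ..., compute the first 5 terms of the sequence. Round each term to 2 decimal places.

This is a geometric sequence.
i=0: S_0 = -4.12 * 0.75^0 = -4.12
i=1: S_1 = -4.12 * 0.75^1 = -3.09
i=2: S_2 = -4.12 * 0.75^2 ≈ -2.32
i=3: S_3 = -4.12 * 0.75^3 ≈ -1.74
i=4: S_4 = -4.12 * 0.75^4 ≈ -1.3
The first 5 terms are: [-4.12, -3.09, -2.32, -1.74, -1.3]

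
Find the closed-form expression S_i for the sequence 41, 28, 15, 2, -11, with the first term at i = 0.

Check differences: 28 - 41 = -13
15 - 28 = -13
Common difference d = -13.
First term a = 41.
Formula: S_i = 41 - 13*i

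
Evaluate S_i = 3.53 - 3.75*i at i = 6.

S_6 = 3.53 + -3.75*6 = 3.53 + -22.5 = -18.97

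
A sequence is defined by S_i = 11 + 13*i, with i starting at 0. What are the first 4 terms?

This is an arithmetic sequence.
i=0: S_0 = 11 + 13*0 = 11
i=1: S_1 = 11 + 13*1 = 24
i=2: S_2 = 11 + 13*2 = 37
i=3: S_3 = 11 + 13*3 = 50
The first 4 terms are: [11, 24, 37, 50]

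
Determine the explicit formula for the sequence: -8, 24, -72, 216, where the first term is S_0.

Check ratios: 24 / -8 = -3.0
Common ratio r = -3.
First term a = -8.
Formula: S_i = -8 * (-3)^i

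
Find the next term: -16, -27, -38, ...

Differences: -27 - -16 = -11
This is an arithmetic sequence with common difference d = -11.
Next term = -38 + -11 = -49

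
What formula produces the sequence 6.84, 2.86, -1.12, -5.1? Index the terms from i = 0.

Check differences: 2.86 - 6.84 = -3.98
-1.12 - 2.86 = -3.98
Common difference d = -3.98.
First term a = 6.84.
Formula: S_i = 6.84 - 3.98*i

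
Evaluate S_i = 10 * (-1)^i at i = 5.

S_5 = 10 * (-1)^5 = 10 * -1 = -10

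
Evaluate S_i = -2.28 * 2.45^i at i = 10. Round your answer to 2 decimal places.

S_10 = -2.28 * 2.45^10 ≈ -2.28 * 7792.2135 ≈ -17766.25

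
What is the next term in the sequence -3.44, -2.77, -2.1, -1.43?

Differences: -2.77 - -3.44 = 0.67
This is an arithmetic sequence with common difference d = 0.67.
Next term = -1.43 + 0.67 = -0.76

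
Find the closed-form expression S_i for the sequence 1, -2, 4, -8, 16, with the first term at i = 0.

Check ratios: -2 / 1 = -2.0
Common ratio r = -2.
First term a = 1.
Formula: S_i = 1 * (-2)^i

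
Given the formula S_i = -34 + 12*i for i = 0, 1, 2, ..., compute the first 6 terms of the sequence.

This is an arithmetic sequence.
i=0: S_0 = -34 + 12*0 = -34
i=1: S_1 = -34 + 12*1 = -22
i=2: S_2 = -34 + 12*2 = -10
i=3: S_3 = -34 + 12*3 = 2
i=4: S_4 = -34 + 12*4 = 14
i=5: S_5 = -34 + 12*5 = 26
The first 6 terms are: [-34, -22, -10, 2, 14, 26]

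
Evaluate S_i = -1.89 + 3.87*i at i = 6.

S_6 = -1.89 + 3.87*6 = -1.89 + 23.22 = 21.33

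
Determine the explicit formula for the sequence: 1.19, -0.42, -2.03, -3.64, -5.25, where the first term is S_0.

Check differences: -0.42 - 1.19 = -1.61
-2.03 - -0.42 = -1.61
Common difference d = -1.61.
First term a = 1.19.
Formula: S_i = 1.19 - 1.61*i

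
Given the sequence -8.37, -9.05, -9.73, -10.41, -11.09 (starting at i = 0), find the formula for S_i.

Check differences: -9.05 - -8.37 = -0.68
-9.73 - -9.05 = -0.68
Common difference d = -0.68.
First term a = -8.37.
Formula: S_i = -8.37 - 0.68*i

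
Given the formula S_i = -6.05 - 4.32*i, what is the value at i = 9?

S_9 = -6.05 + -4.32*9 = -6.05 + -38.88 = -44.93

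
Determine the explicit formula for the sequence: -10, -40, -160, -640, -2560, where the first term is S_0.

Check ratios: -40 / -10 = 4.0
Common ratio r = 4.
First term a = -10.
Formula: S_i = -10 * 4^i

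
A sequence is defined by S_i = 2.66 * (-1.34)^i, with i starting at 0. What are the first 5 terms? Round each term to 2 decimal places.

This is a geometric sequence.
i=0: S_0 = 2.66 * (-1.34)^0 = 2.66
i=1: S_1 = 2.66 * (-1.34)^1 ≈ -3.56
i=2: S_2 = 2.66 * (-1.34)^2 ≈ 4.78
i=3: S_3 = 2.66 * (-1.34)^3 ≈ -6.4
i=4: S_4 = 2.66 * (-1.34)^4 ≈ 8.58
The first 5 terms are: [2.66, -3.56, 4.78, -6.4, 8.58]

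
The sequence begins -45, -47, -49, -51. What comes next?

Differences: -47 - -45 = -2
This is an arithmetic sequence with common difference d = -2.
Next term = -51 + -2 = -53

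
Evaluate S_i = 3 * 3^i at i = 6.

S_6 = 3 * 3^6 = 3 * 729 = 2187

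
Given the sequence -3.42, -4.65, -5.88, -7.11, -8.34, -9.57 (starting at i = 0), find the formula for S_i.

Check differences: -4.65 - -3.42 = -1.23
-5.88 - -4.65 = -1.23
Common difference d = -1.23.
First term a = -3.42.
Formula: S_i = -3.42 - 1.23*i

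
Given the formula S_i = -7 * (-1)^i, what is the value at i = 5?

S_5 = -7 * (-1)^5 = -7 * -1 = 7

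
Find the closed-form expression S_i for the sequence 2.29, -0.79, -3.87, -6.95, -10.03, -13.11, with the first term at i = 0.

Check differences: -0.79 - 2.29 = -3.08
-3.87 - -0.79 = -3.08
Common difference d = -3.08.
First term a = 2.29.
Formula: S_i = 2.29 - 3.08*i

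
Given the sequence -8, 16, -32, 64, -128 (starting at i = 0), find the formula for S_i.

Check ratios: 16 / -8 = -2.0
Common ratio r = -2.
First term a = -8.
Formula: S_i = -8 * (-2)^i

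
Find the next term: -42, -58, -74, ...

Differences: -58 - -42 = -16
This is an arithmetic sequence with common difference d = -16.
Next term = -74 + -16 = -90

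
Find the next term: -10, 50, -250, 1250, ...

Ratios: 50 / -10 = -5.0
This is a geometric sequence with common ratio r = -5.
Next term = 1250 * -5 = -6250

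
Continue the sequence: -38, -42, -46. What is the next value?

Differences: -42 - -38 = -4
This is an arithmetic sequence with common difference d = -4.
Next term = -46 + -4 = -50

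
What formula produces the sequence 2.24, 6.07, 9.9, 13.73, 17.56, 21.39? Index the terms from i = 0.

Check differences: 6.07 - 2.24 = 3.83
9.9 - 6.07 = 3.83
Common difference d = 3.83.
First term a = 2.24.
Formula: S_i = 2.24 + 3.83*i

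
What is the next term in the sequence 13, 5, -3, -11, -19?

Differences: 5 - 13 = -8
This is an arithmetic sequence with common difference d = -8.
Next term = -19 + -8 = -27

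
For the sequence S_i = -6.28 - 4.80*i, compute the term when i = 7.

S_7 = -6.28 + -4.8*7 = -6.28 + -33.6 = -39.88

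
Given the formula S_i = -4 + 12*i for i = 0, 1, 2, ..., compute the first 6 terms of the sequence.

This is an arithmetic sequence.
i=0: S_0 = -4 + 12*0 = -4
i=1: S_1 = -4 + 12*1 = 8
i=2: S_2 = -4 + 12*2 = 20
i=3: S_3 = -4 + 12*3 = 32
i=4: S_4 = -4 + 12*4 = 44
i=5: S_5 = -4 + 12*5 = 56
The first 6 terms are: [-4, 8, 20, 32, 44, 56]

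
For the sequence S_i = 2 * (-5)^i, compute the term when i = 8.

S_8 = 2 * (-5)^8 = 2 * 390625 = 781250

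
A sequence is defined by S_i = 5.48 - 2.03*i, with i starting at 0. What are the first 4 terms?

This is an arithmetic sequence.
i=0: S_0 = 5.48 + -2.03*0 = 5.48
i=1: S_1 = 5.48 + -2.03*1 = 3.45
i=2: S_2 = 5.48 + -2.03*2 = 1.42
i=3: S_3 = 5.48 + -2.03*3 = -0.61
The first 4 terms are: [5.48, 3.45, 1.42, -0.61]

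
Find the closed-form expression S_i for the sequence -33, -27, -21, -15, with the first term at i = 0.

Check differences: -27 - -33 = 6
-21 - -27 = 6
Common difference d = 6.
First term a = -33.
Formula: S_i = -33 + 6*i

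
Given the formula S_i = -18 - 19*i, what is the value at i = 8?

S_8 = -18 + -19*8 = -18 + -152 = -170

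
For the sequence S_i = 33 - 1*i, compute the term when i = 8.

S_8 = 33 + -1*8 = 33 + -8 = 25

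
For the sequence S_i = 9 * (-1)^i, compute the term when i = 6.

S_6 = 9 * (-1)^6 = 9 * 1 = 9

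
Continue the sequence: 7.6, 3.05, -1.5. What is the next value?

Differences: 3.05 - 7.6 = -4.55
This is an arithmetic sequence with common difference d = -4.55.
Next term = -1.5 + -4.55 = -6.05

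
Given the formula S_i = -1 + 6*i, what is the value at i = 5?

S_5 = -1 + 6*5 = -1 + 30 = 29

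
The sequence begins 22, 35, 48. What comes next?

Differences: 35 - 22 = 13
This is an arithmetic sequence with common difference d = 13.
Next term = 48 + 13 = 61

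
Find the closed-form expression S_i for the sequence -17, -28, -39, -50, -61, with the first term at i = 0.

Check differences: -28 - -17 = -11
-39 - -28 = -11
Common difference d = -11.
First term a = -17.
Formula: S_i = -17 - 11*i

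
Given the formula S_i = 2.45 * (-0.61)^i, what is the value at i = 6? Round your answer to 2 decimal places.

S_6 = 2.45 * (-0.61)^6 ≈ 2.45 * 0.0515 ≈ 0.13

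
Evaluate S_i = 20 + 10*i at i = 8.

S_8 = 20 + 10*8 = 20 + 80 = 100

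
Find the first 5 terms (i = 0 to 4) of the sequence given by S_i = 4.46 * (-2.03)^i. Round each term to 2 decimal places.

This is a geometric sequence.
i=0: S_0 = 4.46 * (-2.03)^0 = 4.46
i=1: S_1 = 4.46 * (-2.03)^1 ≈ -9.05
i=2: S_2 = 4.46 * (-2.03)^2 ≈ 18.38
i=3: S_3 = 4.46 * (-2.03)^3 ≈ -37.31
i=4: S_4 = 4.46 * (-2.03)^4 ≈ 75.74
The first 5 terms are: [4.46, -9.05, 18.38, -37.31, 75.74]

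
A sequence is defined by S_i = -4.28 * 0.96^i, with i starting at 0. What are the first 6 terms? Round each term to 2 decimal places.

This is a geometric sequence.
i=0: S_0 = -4.28 * 0.96^0 = -4.28
i=1: S_1 = -4.28 * 0.96^1 ≈ -4.11
i=2: S_2 = -4.28 * 0.96^2 ≈ -3.94
i=3: S_3 = -4.28 * 0.96^3 ≈ -3.79
i=4: S_4 = -4.28 * 0.96^4 ≈ -3.64
i=5: S_5 = -4.28 * 0.96^5 ≈ -3.49
The first 6 terms are: [-4.28, -4.11, -3.94, -3.79, -3.64, -3.49]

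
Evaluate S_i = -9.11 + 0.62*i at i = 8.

S_8 = -9.11 + 0.62*8 = -9.11 + 4.96 = -4.15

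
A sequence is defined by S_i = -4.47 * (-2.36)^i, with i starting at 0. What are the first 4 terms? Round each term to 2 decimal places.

This is a geometric sequence.
i=0: S_0 = -4.47 * (-2.36)^0 = -4.47
i=1: S_1 = -4.47 * (-2.36)^1 ≈ 10.55
i=2: S_2 = -4.47 * (-2.36)^2 ≈ -24.9
i=3: S_3 = -4.47 * (-2.36)^3 ≈ 58.75
The first 4 terms are: [-4.47, 10.55, -24.9, 58.75]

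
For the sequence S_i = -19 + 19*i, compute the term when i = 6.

S_6 = -19 + 19*6 = -19 + 114 = 95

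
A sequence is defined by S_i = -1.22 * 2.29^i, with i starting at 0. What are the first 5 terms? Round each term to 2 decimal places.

This is a geometric sequence.
i=0: S_0 = -1.22 * 2.29^0 = -1.22
i=1: S_1 = -1.22 * 2.29^1 ≈ -2.79
i=2: S_2 = -1.22 * 2.29^2 ≈ -6.4
i=3: S_3 = -1.22 * 2.29^3 ≈ -14.65
i=4: S_4 = -1.22 * 2.29^4 ≈ -33.55
The first 5 terms are: [-1.22, -2.79, -6.4, -14.65, -33.55]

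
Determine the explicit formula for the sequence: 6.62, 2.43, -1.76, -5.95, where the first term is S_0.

Check differences: 2.43 - 6.62 = -4.19
-1.76 - 2.43 = -4.19
Common difference d = -4.19.
First term a = 6.62.
Formula: S_i = 6.62 - 4.19*i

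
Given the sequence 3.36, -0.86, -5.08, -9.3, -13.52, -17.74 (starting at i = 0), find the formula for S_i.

Check differences: -0.86 - 3.36 = -4.22
-5.08 - -0.86 = -4.22
Common difference d = -4.22.
First term a = 3.36.
Formula: S_i = 3.36 - 4.22*i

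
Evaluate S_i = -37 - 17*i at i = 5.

S_5 = -37 + -17*5 = -37 + -85 = -122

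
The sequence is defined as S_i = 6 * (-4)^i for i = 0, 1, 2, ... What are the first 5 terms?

This is a geometric sequence.
i=0: S_0 = 6 * (-4)^0 = 6
i=1: S_1 = 6 * (-4)^1 = -24
i=2: S_2 = 6 * (-4)^2 = 96
i=3: S_3 = 6 * (-4)^3 = -384
i=4: S_4 = 6 * (-4)^4 = 1536
The first 5 terms are: [6, -24, 96, -384, 1536]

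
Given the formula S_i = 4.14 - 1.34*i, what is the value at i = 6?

S_6 = 4.14 + -1.34*6 = 4.14 + -8.04 = -3.9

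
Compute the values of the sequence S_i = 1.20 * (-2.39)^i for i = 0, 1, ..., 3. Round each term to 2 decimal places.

This is a geometric sequence.
i=0: S_0 = 1.2 * (-2.39)^0 = 1.2
i=1: S_1 = 1.2 * (-2.39)^1 ≈ -2.87
i=2: S_2 = 1.2 * (-2.39)^2 ≈ 6.85
i=3: S_3 = 1.2 * (-2.39)^3 ≈ -16.38
The first 4 terms are: [1.2, -2.87, 6.85, -16.38]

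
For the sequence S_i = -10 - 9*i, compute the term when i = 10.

S_10 = -10 + -9*10 = -10 + -90 = -100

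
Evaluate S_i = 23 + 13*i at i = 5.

S_5 = 23 + 13*5 = 23 + 65 = 88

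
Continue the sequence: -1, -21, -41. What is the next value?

Differences: -21 - -1 = -20
This is an arithmetic sequence with common difference d = -20.
Next term = -41 + -20 = -61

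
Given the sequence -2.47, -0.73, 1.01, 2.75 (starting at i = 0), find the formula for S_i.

Check differences: -0.73 - -2.47 = 1.74
1.01 - -0.73 = 1.74
Common difference d = 1.74.
First term a = -2.47.
Formula: S_i = -2.47 + 1.74*i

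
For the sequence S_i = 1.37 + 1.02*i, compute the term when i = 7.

S_7 = 1.37 + 1.02*7 = 1.37 + 7.14 = 8.51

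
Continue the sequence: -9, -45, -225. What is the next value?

Ratios: -45 / -9 = 5.0
This is a geometric sequence with common ratio r = 5.
Next term = -225 * 5 = -1125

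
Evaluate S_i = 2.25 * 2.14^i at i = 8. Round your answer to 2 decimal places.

S_8 = 2.25 * 2.14^8 ≈ 2.25 * 439.8557 ≈ 989.68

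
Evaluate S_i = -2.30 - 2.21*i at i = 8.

S_8 = -2.3 + -2.21*8 = -2.3 + -17.68 = -19.98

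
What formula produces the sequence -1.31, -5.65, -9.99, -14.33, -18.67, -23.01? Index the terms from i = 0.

Check differences: -5.65 - -1.31 = -4.34
-9.99 - -5.65 = -4.34
Common difference d = -4.34.
First term a = -1.31.
Formula: S_i = -1.31 - 4.34*i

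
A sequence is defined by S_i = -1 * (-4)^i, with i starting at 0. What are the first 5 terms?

This is a geometric sequence.
i=0: S_0 = -1 * (-4)^0 = -1
i=1: S_1 = -1 * (-4)^1 = 4
i=2: S_2 = -1 * (-4)^2 = -16
i=3: S_3 = -1 * (-4)^3 = 64
i=4: S_4 = -1 * (-4)^4 = -256
The first 5 terms are: [-1, 4, -16, 64, -256]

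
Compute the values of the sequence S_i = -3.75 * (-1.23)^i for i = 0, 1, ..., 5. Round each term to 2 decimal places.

This is a geometric sequence.
i=0: S_0 = -3.75 * (-1.23)^0 = -3.75
i=1: S_1 = -3.75 * (-1.23)^1 ≈ 4.61
i=2: S_2 = -3.75 * (-1.23)^2 ≈ -5.67
i=3: S_3 = -3.75 * (-1.23)^3 ≈ 6.98
i=4: S_4 = -3.75 * (-1.23)^4 ≈ -8.58
i=5: S_5 = -3.75 * (-1.23)^5 ≈ 10.56
The first 6 terms are: [-3.75, 4.61, -5.67, 6.98, -8.58, 10.56]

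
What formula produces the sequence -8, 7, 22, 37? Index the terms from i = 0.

Check differences: 7 - -8 = 15
22 - 7 = 15
Common difference d = 15.
First term a = -8.
Formula: S_i = -8 + 15*i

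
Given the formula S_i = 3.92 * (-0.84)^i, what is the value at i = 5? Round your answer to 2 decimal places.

S_5 = 3.92 * (-0.84)^5 ≈ 3.92 * -0.4182 ≈ -1.64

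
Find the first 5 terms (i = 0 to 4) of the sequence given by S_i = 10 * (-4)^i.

This is a geometric sequence.
i=0: S_0 = 10 * (-4)^0 = 10
i=1: S_1 = 10 * (-4)^1 = -40
i=2: S_2 = 10 * (-4)^2 = 160
i=3: S_3 = 10 * (-4)^3 = -640
i=4: S_4 = 10 * (-4)^4 = 2560
The first 5 terms are: [10, -40, 160, -640, 2560]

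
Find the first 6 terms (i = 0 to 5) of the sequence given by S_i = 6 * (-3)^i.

This is a geometric sequence.
i=0: S_0 = 6 * (-3)^0 = 6
i=1: S_1 = 6 * (-3)^1 = -18
i=2: S_2 = 6 * (-3)^2 = 54
i=3: S_3 = 6 * (-3)^3 = -162
i=4: S_4 = 6 * (-3)^4 = 486
i=5: S_5 = 6 * (-3)^5 = -1458
The first 6 terms are: [6, -18, 54, -162, 486, -1458]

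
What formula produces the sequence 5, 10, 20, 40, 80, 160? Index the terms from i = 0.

Check ratios: 10 / 5 = 2.0
Common ratio r = 2.
First term a = 5.
Formula: S_i = 5 * 2^i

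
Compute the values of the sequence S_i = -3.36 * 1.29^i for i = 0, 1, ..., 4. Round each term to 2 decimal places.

This is a geometric sequence.
i=0: S_0 = -3.36 * 1.29^0 = -3.36
i=1: S_1 = -3.36 * 1.29^1 ≈ -4.33
i=2: S_2 = -3.36 * 1.29^2 ≈ -5.59
i=3: S_3 = -3.36 * 1.29^3 ≈ -7.21
i=4: S_4 = -3.36 * 1.29^4 ≈ -9.3
The first 5 terms are: [-3.36, -4.33, -5.59, -7.21, -9.3]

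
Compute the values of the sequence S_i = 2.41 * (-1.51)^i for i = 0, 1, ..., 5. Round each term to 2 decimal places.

This is a geometric sequence.
i=0: S_0 = 2.41 * (-1.51)^0 = 2.41
i=1: S_1 = 2.41 * (-1.51)^1 ≈ -3.64
i=2: S_2 = 2.41 * (-1.51)^2 ≈ 5.5
i=3: S_3 = 2.41 * (-1.51)^3 ≈ -8.3
i=4: S_4 = 2.41 * (-1.51)^4 ≈ 12.53
i=5: S_5 = 2.41 * (-1.51)^5 ≈ -18.92
The first 6 terms are: [2.41, -3.64, 5.5, -8.3, 12.53, -18.92]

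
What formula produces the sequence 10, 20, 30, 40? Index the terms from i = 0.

Check differences: 20 - 10 = 10
30 - 20 = 10
Common difference d = 10.
First term a = 10.
Formula: S_i = 10 + 10*i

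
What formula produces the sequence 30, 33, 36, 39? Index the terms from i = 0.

Check differences: 33 - 30 = 3
36 - 33 = 3
Common difference d = 3.
First term a = 30.
Formula: S_i = 30 + 3*i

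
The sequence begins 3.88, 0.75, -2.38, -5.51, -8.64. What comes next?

Differences: 0.75 - 3.88 = -3.13
This is an arithmetic sequence with common difference d = -3.13.
Next term = -8.64 + -3.13 = -11.77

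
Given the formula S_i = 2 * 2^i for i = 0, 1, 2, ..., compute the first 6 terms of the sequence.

This is a geometric sequence.
i=0: S_0 = 2 * 2^0 = 2
i=1: S_1 = 2 * 2^1 = 4
i=2: S_2 = 2 * 2^2 = 8
i=3: S_3 = 2 * 2^3 = 16
i=4: S_4 = 2 * 2^4 = 32
i=5: S_5 = 2 * 2^5 = 64
The first 6 terms are: [2, 4, 8, 16, 32, 64]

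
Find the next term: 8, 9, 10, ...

Differences: 9 - 8 = 1
This is an arithmetic sequence with common difference d = 1.
Next term = 10 + 1 = 11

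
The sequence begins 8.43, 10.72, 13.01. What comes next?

Differences: 10.72 - 8.43 = 2.29
This is an arithmetic sequence with common difference d = 2.29.
Next term = 13.01 + 2.29 = 15.3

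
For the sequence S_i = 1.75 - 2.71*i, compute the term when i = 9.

S_9 = 1.75 + -2.71*9 = 1.75 + -24.39 = -22.64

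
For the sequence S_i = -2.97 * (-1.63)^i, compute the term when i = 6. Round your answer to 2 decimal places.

S_6 = -2.97 * (-1.63)^6 ≈ -2.97 * 18.7554 ≈ -55.7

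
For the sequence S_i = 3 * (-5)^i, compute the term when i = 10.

S_10 = 3 * (-5)^10 = 3 * 9765625 = 29296875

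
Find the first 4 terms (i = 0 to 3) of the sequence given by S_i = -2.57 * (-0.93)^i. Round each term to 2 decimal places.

This is a geometric sequence.
i=0: S_0 = -2.57 * (-0.93)^0 = -2.57
i=1: S_1 = -2.57 * (-0.93)^1 ≈ 2.39
i=2: S_2 = -2.57 * (-0.93)^2 ≈ -2.22
i=3: S_3 = -2.57 * (-0.93)^3 ≈ 2.07
The first 4 terms are: [-2.57, 2.39, -2.22, 2.07]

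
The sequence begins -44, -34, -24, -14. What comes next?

Differences: -34 - -44 = 10
This is an arithmetic sequence with common difference d = 10.
Next term = -14 + 10 = -4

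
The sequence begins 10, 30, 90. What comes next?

Ratios: 30 / 10 = 3.0
This is a geometric sequence with common ratio r = 3.
Next term = 90 * 3 = 270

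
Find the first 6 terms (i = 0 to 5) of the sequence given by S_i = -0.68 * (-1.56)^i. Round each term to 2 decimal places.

This is a geometric sequence.
i=0: S_0 = -0.68 * (-1.56)^0 = -0.68
i=1: S_1 = -0.68 * (-1.56)^1 ≈ 1.06
i=2: S_2 = -0.68 * (-1.56)^2 ≈ -1.65
i=3: S_3 = -0.68 * (-1.56)^3 ≈ 2.58
i=4: S_4 = -0.68 * (-1.56)^4 ≈ -4.03
i=5: S_5 = -0.68 * (-1.56)^5 ≈ 6.28
The first 6 terms are: [-0.68, 1.06, -1.65, 2.58, -4.03, 6.28]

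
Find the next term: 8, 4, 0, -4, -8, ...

Differences: 4 - 8 = -4
This is an arithmetic sequence with common difference d = -4.
Next term = -8 + -4 = -12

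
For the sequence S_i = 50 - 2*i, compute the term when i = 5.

S_5 = 50 + -2*5 = 50 + -10 = 40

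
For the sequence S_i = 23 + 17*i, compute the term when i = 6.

S_6 = 23 + 17*6 = 23 + 102 = 125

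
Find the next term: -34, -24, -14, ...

Differences: -24 - -34 = 10
This is an arithmetic sequence with common difference d = 10.
Next term = -14 + 10 = -4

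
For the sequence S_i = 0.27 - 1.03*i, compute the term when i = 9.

S_9 = 0.27 + -1.03*9 = 0.27 + -9.27 = -9.0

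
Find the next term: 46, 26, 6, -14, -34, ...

Differences: 26 - 46 = -20
This is an arithmetic sequence with common difference d = -20.
Next term = -34 + -20 = -54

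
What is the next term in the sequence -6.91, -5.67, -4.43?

Differences: -5.67 - -6.91 = 1.24
This is an arithmetic sequence with common difference d = 1.24.
Next term = -4.43 + 1.24 = -3.19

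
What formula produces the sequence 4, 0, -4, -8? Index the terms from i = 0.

Check differences: 0 - 4 = -4
-4 - 0 = -4
Common difference d = -4.
First term a = 4.
Formula: S_i = 4 - 4*i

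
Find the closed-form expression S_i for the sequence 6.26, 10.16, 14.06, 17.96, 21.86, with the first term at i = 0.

Check differences: 10.16 - 6.26 = 3.9
14.06 - 10.16 = 3.9
Common difference d = 3.9.
First term a = 6.26.
Formula: S_i = 6.26 + 3.90*i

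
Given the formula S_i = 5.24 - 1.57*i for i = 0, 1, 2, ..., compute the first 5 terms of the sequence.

This is an arithmetic sequence.
i=0: S_0 = 5.24 + -1.57*0 = 5.24
i=1: S_1 = 5.24 + -1.57*1 = 3.67
i=2: S_2 = 5.24 + -1.57*2 = 2.1
i=3: S_3 = 5.24 + -1.57*3 = 0.53
i=4: S_4 = 5.24 + -1.57*4 = -1.04
The first 5 terms are: [5.24, 3.67, 2.1, 0.53, -1.04]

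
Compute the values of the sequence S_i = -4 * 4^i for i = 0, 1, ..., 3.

This is a geometric sequence.
i=0: S_0 = -4 * 4^0 = -4
i=1: S_1 = -4 * 4^1 = -16
i=2: S_2 = -4 * 4^2 = -64
i=3: S_3 = -4 * 4^3 = -256
The first 4 terms are: [-4, -16, -64, -256]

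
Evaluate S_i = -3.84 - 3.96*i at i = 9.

S_9 = -3.84 + -3.96*9 = -3.84 + -35.64 = -39.48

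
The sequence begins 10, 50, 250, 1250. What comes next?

Ratios: 50 / 10 = 5.0
This is a geometric sequence with common ratio r = 5.
Next term = 1250 * 5 = 6250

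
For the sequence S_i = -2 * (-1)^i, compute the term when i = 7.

S_7 = -2 * (-1)^7 = -2 * -1 = 2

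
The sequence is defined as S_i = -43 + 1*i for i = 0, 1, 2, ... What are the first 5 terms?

This is an arithmetic sequence.
i=0: S_0 = -43 + 1*0 = -43
i=1: S_1 = -43 + 1*1 = -42
i=2: S_2 = -43 + 1*2 = -41
i=3: S_3 = -43 + 1*3 = -40
i=4: S_4 = -43 + 1*4 = -39
The first 5 terms are: [-43, -42, -41, -40, -39]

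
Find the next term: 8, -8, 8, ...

Ratios: -8 / 8 = -1.0
This is a geometric sequence with common ratio r = -1.
Next term = 8 * -1 = -8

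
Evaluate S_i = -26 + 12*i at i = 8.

S_8 = -26 + 12*8 = -26 + 96 = 70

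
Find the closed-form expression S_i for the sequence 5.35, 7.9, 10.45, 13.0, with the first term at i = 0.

Check differences: 7.9 - 5.35 = 2.55
10.45 - 7.9 = 2.55
Common difference d = 2.55.
First term a = 5.35.
Formula: S_i = 5.35 + 2.55*i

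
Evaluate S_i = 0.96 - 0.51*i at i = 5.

S_5 = 0.96 + -0.51*5 = 0.96 + -2.55 = -1.59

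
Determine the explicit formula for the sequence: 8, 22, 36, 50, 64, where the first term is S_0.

Check differences: 22 - 8 = 14
36 - 22 = 14
Common difference d = 14.
First term a = 8.
Formula: S_i = 8 + 14*i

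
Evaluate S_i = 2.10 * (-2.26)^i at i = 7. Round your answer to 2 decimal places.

S_7 = 2.1 * (-2.26)^7 ≈ 2.1 * -301.1335 ≈ -632.38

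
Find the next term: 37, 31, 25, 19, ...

Differences: 31 - 37 = -6
This is an arithmetic sequence with common difference d = -6.
Next term = 19 + -6 = 13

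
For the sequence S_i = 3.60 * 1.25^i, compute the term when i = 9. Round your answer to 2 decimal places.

S_9 = 3.6 * 1.25^9 ≈ 3.6 * 7.4506 ≈ 26.82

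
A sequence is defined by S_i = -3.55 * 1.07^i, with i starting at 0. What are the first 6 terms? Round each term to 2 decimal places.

This is a geometric sequence.
i=0: S_0 = -3.55 * 1.07^0 = -3.55
i=1: S_1 = -3.55 * 1.07^1 ≈ -3.8
i=2: S_2 = -3.55 * 1.07^2 ≈ -4.06
i=3: S_3 = -3.55 * 1.07^3 ≈ -4.35
i=4: S_4 = -3.55 * 1.07^4 ≈ -4.65
i=5: S_5 = -3.55 * 1.07^5 ≈ -4.98
The first 6 terms are: [-3.55, -3.8, -4.06, -4.35, -4.65, -4.98]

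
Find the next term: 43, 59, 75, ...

Differences: 59 - 43 = 16
This is an arithmetic sequence with common difference d = 16.
Next term = 75 + 16 = 91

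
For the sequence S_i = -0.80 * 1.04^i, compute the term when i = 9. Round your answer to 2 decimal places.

S_9 = -0.8 * 1.04^9 ≈ -0.8 * 1.4233 ≈ -1.14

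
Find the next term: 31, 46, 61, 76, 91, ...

Differences: 46 - 31 = 15
This is an arithmetic sequence with common difference d = 15.
Next term = 91 + 15 = 106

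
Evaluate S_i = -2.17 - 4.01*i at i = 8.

S_8 = -2.17 + -4.01*8 = -2.17 + -32.08 = -34.25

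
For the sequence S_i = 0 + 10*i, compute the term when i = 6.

S_6 = 0 + 10*6 = 0 + 60 = 60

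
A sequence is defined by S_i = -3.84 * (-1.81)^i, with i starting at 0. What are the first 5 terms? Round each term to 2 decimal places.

This is a geometric sequence.
i=0: S_0 = -3.84 * (-1.81)^0 = -3.84
i=1: S_1 = -3.84 * (-1.81)^1 ≈ 6.95
i=2: S_2 = -3.84 * (-1.81)^2 ≈ -12.58
i=3: S_3 = -3.84 * (-1.81)^3 ≈ 22.77
i=4: S_4 = -3.84 * (-1.81)^4 ≈ -41.21
The first 5 terms are: [-3.84, 6.95, -12.58, 22.77, -41.21]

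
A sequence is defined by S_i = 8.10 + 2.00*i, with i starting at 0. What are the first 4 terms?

This is an arithmetic sequence.
i=0: S_0 = 8.1 + 2.0*0 = 8.1
i=1: S_1 = 8.1 + 2.0*1 = 10.1
i=2: S_2 = 8.1 + 2.0*2 = 12.1
i=3: S_3 = 8.1 + 2.0*3 = 14.1
The first 4 terms are: [8.1, 10.1, 12.1, 14.1]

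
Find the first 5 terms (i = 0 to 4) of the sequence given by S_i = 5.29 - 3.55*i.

This is an arithmetic sequence.
i=0: S_0 = 5.29 + -3.55*0 = 5.29
i=1: S_1 = 5.29 + -3.55*1 = 1.74
i=2: S_2 = 5.29 + -3.55*2 = -1.81
i=3: S_3 = 5.29 + -3.55*3 = -5.36
i=4: S_4 = 5.29 + -3.55*4 = -8.91
The first 5 terms are: [5.29, 1.74, -1.81, -5.36, -8.91]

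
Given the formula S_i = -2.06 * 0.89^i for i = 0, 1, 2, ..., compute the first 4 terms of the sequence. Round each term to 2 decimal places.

This is a geometric sequence.
i=0: S_0 = -2.06 * 0.89^0 = -2.06
i=1: S_1 = -2.06 * 0.89^1 ≈ -1.83
i=2: S_2 = -2.06 * 0.89^2 ≈ -1.63
i=3: S_3 = -2.06 * 0.89^3 ≈ -1.45
The first 4 terms are: [-2.06, -1.83, -1.63, -1.45]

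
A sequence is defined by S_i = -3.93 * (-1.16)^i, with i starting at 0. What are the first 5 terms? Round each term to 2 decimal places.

This is a geometric sequence.
i=0: S_0 = -3.93 * (-1.16)^0 = -3.93
i=1: S_1 = -3.93 * (-1.16)^1 ≈ 4.56
i=2: S_2 = -3.93 * (-1.16)^2 ≈ -5.29
i=3: S_3 = -3.93 * (-1.16)^3 ≈ 6.13
i=4: S_4 = -3.93 * (-1.16)^4 ≈ -7.12
The first 5 terms are: [-3.93, 4.56, -5.29, 6.13, -7.12]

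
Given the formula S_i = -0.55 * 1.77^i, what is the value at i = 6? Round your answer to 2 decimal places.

S_6 = -0.55 * 1.77^6 ≈ -0.55 * 30.7496 ≈ -16.91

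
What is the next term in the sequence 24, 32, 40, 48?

Differences: 32 - 24 = 8
This is an arithmetic sequence with common difference d = 8.
Next term = 48 + 8 = 56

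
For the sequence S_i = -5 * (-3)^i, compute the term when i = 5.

S_5 = -5 * (-3)^5 = -5 * -243 = 1215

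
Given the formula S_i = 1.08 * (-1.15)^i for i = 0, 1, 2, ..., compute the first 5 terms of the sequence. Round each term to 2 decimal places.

This is a geometric sequence.
i=0: S_0 = 1.08 * (-1.15)^0 = 1.08
i=1: S_1 = 1.08 * (-1.15)^1 ≈ -1.24
i=2: S_2 = 1.08 * (-1.15)^2 ≈ 1.43
i=3: S_3 = 1.08 * (-1.15)^3 ≈ -1.64
i=4: S_4 = 1.08 * (-1.15)^4 ≈ 1.89
The first 5 terms are: [1.08, -1.24, 1.43, -1.64, 1.89]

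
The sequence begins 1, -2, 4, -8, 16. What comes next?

Ratios: -2 / 1 = -2.0
This is a geometric sequence with common ratio r = -2.
Next term = 16 * -2 = -32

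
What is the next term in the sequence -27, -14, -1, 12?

Differences: -14 - -27 = 13
This is an arithmetic sequence with common difference d = 13.
Next term = 12 + 13 = 25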